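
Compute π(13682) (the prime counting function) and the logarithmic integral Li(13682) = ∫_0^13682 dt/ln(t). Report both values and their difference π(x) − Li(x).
π(13682) = 1616;  Li(13682) ≈ 1638.91;  π(x) − Li(x) ≈ -22.91.

Direct count of primes ≤ 13682 gives π(13682) = 1616. Numerical evaluation of the logarithmic integral gives Li(13682) ≈ 1638.91. The difference π(x) − Li(x) ≈ -22.91 is typically negative for small/moderate x (Li(x) overestimates), though Littlewood's theorem shows this sign changes infinitely often.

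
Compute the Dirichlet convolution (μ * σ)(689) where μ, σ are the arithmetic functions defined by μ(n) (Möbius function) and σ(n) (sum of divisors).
(μ * σ)(689) = 689

Divisors of 689: [1, 13, 53, 689]. For each d | 689:
  d = 1: μ(1) · σ(689/1) = 1 · 756 = 756
  d = 13: μ(13) · σ(689/13) = -1 · 54 = -54
  d = 53: μ(53) · σ(689/53) = -1 · 14 = -14
  d = 689: μ(689) · σ(689/689) = 1 · 1 = 1
Summing: (μ * σ)(689) = 756 + -54 + -14 + 1 = 689.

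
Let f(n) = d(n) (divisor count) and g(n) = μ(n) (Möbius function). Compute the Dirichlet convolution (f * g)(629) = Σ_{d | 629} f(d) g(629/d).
(d * μ)(629) = 1

Divisors of 629: [1, 17, 37, 629]. For each d | 629:
  d = 1: d(1) · μ(629/1) = 1 · 1 = 1
  d = 17: d(17) · μ(629/17) = 2 · -1 = -2
  d = 37: d(37) · μ(629/37) = 2 · -1 = -2
  d = 629: d(629) · μ(629/629) = 4 · 1 = 4
Summing: (d * μ)(629) = 1 + -2 + -2 + 4 = 1.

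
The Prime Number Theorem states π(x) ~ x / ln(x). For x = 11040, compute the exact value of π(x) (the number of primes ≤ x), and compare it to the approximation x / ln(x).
π(11040) = 1337;  x/ln(x) ≈ 1185.91;  relative error ≈ 11.30%.

Directly count primes up to 11040: π(11040) = 1337. The PNT approximation gives 11040/ln(11040) ≈ 11040/9.30928 ≈ 1185.91. Relative error (π(x) − x/ln(x)) / π(x) ≈ 11.30%; the approximation is known to undercount slightly (Li(x) is a better estimate).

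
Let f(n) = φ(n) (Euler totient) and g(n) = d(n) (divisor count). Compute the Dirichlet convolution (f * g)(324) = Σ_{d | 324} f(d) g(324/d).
(φ * d)(324) = 847

Divisors of 324: [1, 2, 3, 4, 6, 9, 12, 18, 27, 36, 54, 81, 108, 162, 324]. For each d | 324:
  d = 1: φ(1) · d(324/1) = 1 · 15 = 15
  d = 2: φ(2) · d(324/2) = 1 · 10 = 10
  d = 3: φ(3) · d(324/3) = 2 · 12 = 24
  d = 4: φ(4) · d(324/4) = 2 · 5 = 10
  d = 6: φ(6) · d(324/6) = 2 · 8 = 16
  d = 9: φ(9) · d(324/9) = 6 · 9 = 54
  d = 12: φ(12) · d(324/12) = 4 · 4 = 16
  d = 18: φ(18) · d(324/18) = 6 · 6 = 36
  d = 27: φ(27) · d(324/27) = 18 · 6 = 108
  d = 36: φ(36) · d(324/36) = 12 · 3 = 36
  d = 54: φ(54) · d(324/54) = 18 · 4 = 72
  d = 81: φ(81) · d(324/81) = 54 · 3 = 162
  d = 108: φ(108) · d(324/108) = 36 · 2 = 72
  d = 162: φ(162) · d(324/162) = 54 · 2 = 108
  d = 324: φ(324) · d(324/324) = 108 · 1 = 108
Summing: (φ * d)(324) = 15 + 10 + 24 + 10 + 16 + 54 + 16 + 36 + 108 + 36 + 72 + 162 + 72 + 108 + 108 = 847.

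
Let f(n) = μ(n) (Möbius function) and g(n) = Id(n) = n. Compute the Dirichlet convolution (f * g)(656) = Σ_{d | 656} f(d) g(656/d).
(μ * Id)(656) = 320

Divisors of 656: [1, 2, 4, 8, 16, 41, 82, 164, 328, 656]. For each d | 656:
  d = 1: μ(1) · Id(656/1) = 1 · 656 = 656
  d = 2: μ(2) · Id(656/2) = -1 · 328 = -328
  d = 4: μ(4) · Id(656/4) = 0 · 164 = 0
  d = 8: μ(8) · Id(656/8) = 0 · 82 = 0
  d = 16: μ(16) · Id(656/16) = 0 · 41 = 0
  d = 41: μ(41) · Id(656/41) = -1 · 16 = -16
  d = 82: μ(82) · Id(656/82) = 1 · 8 = 8
  d = 164: μ(164) · Id(656/164) = 0 · 4 = 0
  d = 328: μ(328) · Id(656/328) = 0 · 2 = 0
  d = 656: μ(656) · Id(656/656) = 0 · 1 = 0
Summing: (μ * Id)(656) = 656 + -328 + 0 + 0 + 0 + -16 + 8 + 0 + 0 + 0 = 320.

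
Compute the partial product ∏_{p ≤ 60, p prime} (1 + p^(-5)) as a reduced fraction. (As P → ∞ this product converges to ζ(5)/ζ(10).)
∏ = 4625216658591974452227928572296422584003624522186780896225122147490657410189665239040/4464936714731009502985956909215577296089758883491981124781643055180612451896799337569

The primes p ≤ 60 are [2, 3, 5, 7, 11, 13, 17, 19, 23, 29, 31, 37, 41, 43, 47, 53, 59]. For each, (1 + 1/p^5) = (p^5 + 1)/p^5. Multiplying these fractions over p ∈ [2, 3, 5, 7, 11, 13, 17, 19, 23, 29, 31, 37, 41, 43, 47, 53, 59] gives 4625216658591974452227928572296422584003624522186780896225122147490657410189665239040/4464936714731009502985956909215577296089758883491981124781643055180612451896799337569. (In the limit P → ∞ this tends to ζ(5)/ζ(10).)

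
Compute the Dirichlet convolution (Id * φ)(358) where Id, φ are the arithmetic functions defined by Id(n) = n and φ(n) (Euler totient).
(Id * φ)(358) = 1071

Divisors of 358: [1, 2, 179, 358]. For each d | 358:
  d = 1: Id(1) · φ(358/1) = 1 · 178 = 178
  d = 2: Id(2) · φ(358/2) = 2 · 178 = 356
  d = 179: Id(179) · φ(358/179) = 179 · 1 = 179
  d = 358: Id(358) · φ(358/358) = 358 · 1 = 358
Summing: (Id * φ)(358) = 178 + 356 + 179 + 358 = 1071.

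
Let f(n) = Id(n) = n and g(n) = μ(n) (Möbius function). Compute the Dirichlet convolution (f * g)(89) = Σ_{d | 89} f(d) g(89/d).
(Id * μ)(89) = 88

Divisors of 89: [1, 89]. For each d | 89:
  d = 1: Id(1) · μ(89/1) = 1 · -1 = -1
  d = 89: Id(89) · μ(89/89) = 89 · 1 = 89
Summing: (Id * μ)(89) = -1 + 89 = 88.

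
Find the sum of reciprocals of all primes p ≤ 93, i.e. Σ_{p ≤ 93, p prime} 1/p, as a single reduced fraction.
Σ 1/p = 42605658161771733665696611824842057/23768741896345550770650537601358310

π(93) = 24, so the primes ≤ 93 are [2, 3, 5, 7, 11, 13, 17, 19, 23, 29, 31, 37, 41, 43, 47, 53, 59, 61, 67, 71, 73, 79, 83, 89]. Summing 1/p over these primes: 42605658161771733665696611824842057/23768741896345550770650537601358310 ≈ 1.7925. Mertens estimate ln ln(93) + 0.2615 ≈ 1.7728.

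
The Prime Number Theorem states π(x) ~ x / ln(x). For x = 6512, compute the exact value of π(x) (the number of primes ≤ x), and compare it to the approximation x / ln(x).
π(6512) = 842;  x/ln(x) ≈ 741.57;  relative error ≈ 11.93%.

Directly count primes up to 6512: π(6512) = 842. The PNT approximation gives 6512/ln(6512) ≈ 6512/8.78140 ≈ 741.57. Relative error (π(x) − x/ln(x)) / π(x) ≈ 11.93%; the approximation is known to undercount slightly (Li(x) is a better estimate).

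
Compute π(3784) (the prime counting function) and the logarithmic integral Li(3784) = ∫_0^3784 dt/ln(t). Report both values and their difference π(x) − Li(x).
π(3784) = 526;  Li(3784) ≈ 539.24;  π(x) − Li(x) ≈ -13.24.

Direct count of primes ≤ 3784 gives π(3784) = 526. Numerical evaluation of the logarithmic integral gives Li(3784) ≈ 539.24. The difference π(x) − Li(x) ≈ -13.24 is typically negative for small/moderate x (Li(x) overestimates), though Littlewood's theorem shows this sign changes infinitely often.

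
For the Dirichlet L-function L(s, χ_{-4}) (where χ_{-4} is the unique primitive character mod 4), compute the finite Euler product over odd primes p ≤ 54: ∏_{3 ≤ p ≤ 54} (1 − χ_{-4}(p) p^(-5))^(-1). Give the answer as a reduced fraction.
∏ = 241552412610573346540717288090615330738043013683948985221451329316738054554305/242484077809603940117660402752750309983134701869309180441833184178683110227968

The odd primes p ≤ 54 are [3, 5, 7, 11, 13, 17, 19, 23, 29, 31, 37, 41, 43, 47, 53]. For each, χ(p) = 1 if p ≡ 1 mod 4, χ(p) = −1 if p ≡ 3 mod 4. Taking (1 − χ(p)/p^5)^(-1) = p^5/(p^5 − χ(p)): (1 − (-1)/3^5)^(-1) · (1 − (1)/5^5)^(-1) · (1 − (-1)/7^5)^(-1) · (1 − (-1)/11^5)^(-1) · (1 − (1)/13^5)^(-1) · (1 − (1)/17^5)^(-1) · (1 − (-1)/19^5)^(-1) · (1 − (-1)/23^5)^(-1) · (1 − (1)/29^5)^(-1) · (1 − (-1)/31^5)^(-1) · (1 − (1)/37^5)^(-1) · (1 − (1)/41^5)^(-1) · (1 − (-1)/43^5)^(-1) · (1 − (-1)/47^5)^(-1) · (1 − (1)/53^5)^(-1) = 241552412610573346540717288090615330738043013683948985221451329316738054554305/242484077809603940117660402752750309983134701869309180441833184178683110227968.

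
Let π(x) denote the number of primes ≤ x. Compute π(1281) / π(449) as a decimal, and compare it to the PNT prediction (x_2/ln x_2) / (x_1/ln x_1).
π(1281)/π(449) = 207/87 ≈ 2.3793;  PNT prediction ≈ 2.4350.

π(449) = 87 and π(1281) = 207, so π(1281)/π(449) ≈ 2.3793. The PNT-predicted ratio is (1281/ln(1281)) / (449/ln(449)) ≈ 2.4350. The two agree to within a few percent, as expected.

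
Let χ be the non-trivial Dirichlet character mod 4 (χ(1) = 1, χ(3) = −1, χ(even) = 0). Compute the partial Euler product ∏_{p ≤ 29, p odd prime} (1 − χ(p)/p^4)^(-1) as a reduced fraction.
∏ = 2025743556867464796746949565/2048388086956649527369531392

The odd primes p ≤ 29 are [3, 5, 7, 11, 13, 17, 19, 23, 29]. For each, χ(p) = 1 if p ≡ 1 mod 4, χ(p) = −1 if p ≡ 3 mod 4. Taking (1 − χ(p)/p^4)^(-1) = p^4/(p^4 − χ(p)): (1 − (-1)/3^4)^(-1) · (1 − (1)/5^4)^(-1) · (1 − (-1)/7^4)^(-1) · (1 − (-1)/11^4)^(-1) · (1 − (1)/13^4)^(-1) · (1 − (1)/17^4)^(-1) · (1 − (-1)/19^4)^(-1) · (1 − (-1)/23^4)^(-1) · (1 − (1)/29^4)^(-1) = 2025743556867464796746949565/2048388086956649527369531392.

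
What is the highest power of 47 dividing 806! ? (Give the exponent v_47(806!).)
v_47(806!) = 17

Legendre's formula: v_p(n!) = Σ_{k ≥ 1} ⌊n / p^k⌋. For p = 47, n = 806, the terms are:
  ⌊806/47^1⌋ = ⌊806/47⌋ = 17
(the next term ⌊806/47^2⌋ = 0, terminating the sum). Summing: v_47(806!) = 17 = 17.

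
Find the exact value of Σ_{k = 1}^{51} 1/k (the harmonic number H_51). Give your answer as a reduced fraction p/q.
H_51 = 14004003155738682347159/3099044504245996706400

Direct summation: H_51 = 1 + 1/2 + ... + 1/51. The least common denominator is lcm(1, ..., 51) = 3099044504245996706400; over this denominator the numerator is 3099044504245996706400 + 1549522252122998353200 + 1033014834748665568800 + 774761126061499176600 + 619808900849199341280 + 516507417374332784400 + 442720643463713815200 + 387380563030749588300 + 344338278249555189600 + 309904450424599670640 + 281731318567817882400 + 258253708687166392200 + 238388038788153592800 + 221360321731856907600 + 206602966949733113760 + 193690281515374794150 + 182296735543882159200 + 172169139124777594800 + 163107605486631405600 + 154952225212299835320 + 147573547821237938400 + 140865659283908941200 + 134741065401999856800 + 129126854343583196100 + 123961780169839868256 + 119194019394076796400 + 114779426083185063200 + 110680160865928453800 + 106863603594689541600 + 103301483474866556880 + 99969177556322474400 + 96845140757687397075 + 93910439522605960800 + 91148367771941079600 + 88544128692742763040 + 86084569562388797400 + 83757959574216127200 + 81553802743315702800 + 79462679596051197600 + 77476112606149917660 + 75586451323073090400 + 73786773910618969200 + 72070802424325504800 + 70432829641954470600 + 68867655649911037920 + 67370532700999928400 + 65937117111616951200 + 64563427171791598050 + 63245806209101973600 + 61980890084919934128 + 60765578514627386400 = 14004003155738682347159, so H_51 = 14004003155738682347159/3099044504245996706400 (already in lowest terms) ≈ 4.51881. (The PNT-adjacent estimate ln(51) + γ ≈ 4.50904 matches within O(1/n).)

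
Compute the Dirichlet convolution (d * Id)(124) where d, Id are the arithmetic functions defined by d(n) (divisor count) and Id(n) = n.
(d * Id)(124) = 363

Divisors of 124: [1, 2, 4, 31, 62, 124]. For each d | 124:
  d = 1: d(1) · Id(124/1) = 1 · 124 = 124
  d = 2: d(2) · Id(124/2) = 2 · 62 = 124
  d = 4: d(4) · Id(124/4) = 3 · 31 = 93
  d = 31: d(31) · Id(124/31) = 2 · 4 = 8
  d = 62: d(62) · Id(124/62) = 4 · 2 = 8
  d = 124: d(124) · Id(124/124) = 6 · 1 = 6
Summing: (d * Id)(124) = 124 + 124 + 93 + 8 + 8 + 6 = 363.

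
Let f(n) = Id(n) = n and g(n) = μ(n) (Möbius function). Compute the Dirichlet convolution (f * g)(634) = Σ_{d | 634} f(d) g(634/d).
(Id * μ)(634) = 316

Divisors of 634: [1, 2, 317, 634]. For each d | 634:
  d = 1: Id(1) · μ(634/1) = 1 · 1 = 1
  d = 2: Id(2) · μ(634/2) = 2 · -1 = -2
  d = 317: Id(317) · μ(634/317) = 317 · -1 = -317
  d = 634: Id(634) · μ(634/634) = 634 · 1 = 634
Summing: (Id * μ)(634) = 1 + -2 + -317 + 634 = 316.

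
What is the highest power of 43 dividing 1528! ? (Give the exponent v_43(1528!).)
v_43(1528!) = 35

Legendre's formula: v_p(n!) = Σ_{k ≥ 1} ⌊n / p^k⌋. For p = 43, n = 1528, the terms are:
  ⌊1528/43^1⌋ = ⌊1528/43⌋ = 35
(the next term ⌊1528/43^2⌋ = 0, terminating the sum). Summing: v_43(1528!) = 35 = 35.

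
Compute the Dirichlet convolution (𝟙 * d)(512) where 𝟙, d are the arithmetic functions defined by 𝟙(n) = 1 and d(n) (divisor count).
(𝟙 * d)(512) = 55

Divisors of 512: [1, 2, 4, 8, 16, 32, 64, 128, 256, 512]. For each d | 512:
  d = 1: 𝟙(1) · d(512/1) = 1 · 10 = 10
  d = 2: 𝟙(2) · d(512/2) = 1 · 9 = 9
  d = 4: 𝟙(4) · d(512/4) = 1 · 8 = 8
  d = 8: 𝟙(8) · d(512/8) = 1 · 7 = 7
  d = 16: 𝟙(16) · d(512/16) = 1 · 6 = 6
  d = 32: 𝟙(32) · d(512/32) = 1 · 5 = 5
  d = 64: 𝟙(64) · d(512/64) = 1 · 4 = 4
  d = 128: 𝟙(128) · d(512/128) = 1 · 3 = 3
  d = 256: 𝟙(256) · d(512/256) = 1 · 2 = 2
  d = 512: 𝟙(512) · d(512/512) = 1 · 1 = 1
Summing: (𝟙 * d)(512) = 10 + 9 + 8 + 7 + 6 + 5 + 4 + 3 + 2 + 1 = 55.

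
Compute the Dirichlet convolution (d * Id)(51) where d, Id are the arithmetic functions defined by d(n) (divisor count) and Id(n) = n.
(d * Id)(51) = 95

Divisors of 51: [1, 3, 17, 51]. For each d | 51:
  d = 1: d(1) · Id(51/1) = 1 · 51 = 51
  d = 3: d(3) · Id(51/3) = 2 · 17 = 34
  d = 17: d(17) · Id(51/17) = 2 · 3 = 6
  d = 51: d(51) · Id(51/51) = 4 · 1 = 4
Summing: (d * Id)(51) = 51 + 34 + 6 + 4 = 95.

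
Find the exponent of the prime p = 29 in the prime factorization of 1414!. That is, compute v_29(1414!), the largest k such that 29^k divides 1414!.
v_29(1414!) = 49

Legendre's formula: v_p(n!) = Σ_{k ≥ 1} ⌊n / p^k⌋. For p = 29, n = 1414, the terms are:
  ⌊1414/29^1⌋ = ⌊1414/29⌋ = 48
  ⌊1414/29^2⌋ = ⌊1414/841⌋ = 1
(the next term ⌊1414/29^3⌋ = 0, terminating the sum). Summing: v_29(1414!) = 48 + 1 = 49.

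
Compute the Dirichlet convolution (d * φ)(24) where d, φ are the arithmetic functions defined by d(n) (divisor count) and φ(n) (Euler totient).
(d * φ)(24) = 60

Divisors of 24: [1, 2, 3, 4, 6, 8, 12, 24]. For each d | 24:
  d = 1: d(1) · φ(24/1) = 1 · 8 = 8
  d = 2: d(2) · φ(24/2) = 2 · 4 = 8
  d = 3: d(3) · φ(24/3) = 2 · 4 = 8
  d = 4: d(4) · φ(24/4) = 3 · 2 = 6
  d = 6: d(6) · φ(24/6) = 4 · 2 = 8
  d = 8: d(8) · φ(24/8) = 4 · 2 = 8
  d = 12: d(12) · φ(24/12) = 6 · 1 = 6
  d = 24: d(24) · φ(24/24) = 8 · 1 = 8
Summing: (d * φ)(24) = 8 + 8 + 8 + 6 + 8 + 8 + 6 + 8 = 60.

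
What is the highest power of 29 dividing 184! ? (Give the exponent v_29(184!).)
v_29(184!) = 6

Legendre's formula: v_p(n!) = Σ_{k ≥ 1} ⌊n / p^k⌋. For p = 29, n = 184, the terms are:
  ⌊184/29^1⌋ = ⌊184/29⌋ = 6
(the next term ⌊184/29^2⌋ = 0, terminating the sum). Summing: v_29(184!) = 6 = 6.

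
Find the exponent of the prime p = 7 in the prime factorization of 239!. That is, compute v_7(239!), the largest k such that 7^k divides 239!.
v_7(239!) = 38

Legendre's formula: v_p(n!) = Σ_{k ≥ 1} ⌊n / p^k⌋. For p = 7, n = 239, the terms are:
  ⌊239/7^1⌋ = ⌊239/7⌋ = 34
  ⌊239/7^2⌋ = ⌊239/49⌋ = 4
(the next term ⌊239/7^3⌋ = 0, terminating the sum). Summing: v_7(239!) = 34 + 4 = 38.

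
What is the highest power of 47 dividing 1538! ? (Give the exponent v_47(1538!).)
v_47(1538!) = 32

Legendre's formula: v_p(n!) = Σ_{k ≥ 1} ⌊n / p^k⌋. For p = 47, n = 1538, the terms are:
  ⌊1538/47^1⌋ = ⌊1538/47⌋ = 32
(the next term ⌊1538/47^2⌋ = 0, terminating the sum). Summing: v_47(1538!) = 32 = 32.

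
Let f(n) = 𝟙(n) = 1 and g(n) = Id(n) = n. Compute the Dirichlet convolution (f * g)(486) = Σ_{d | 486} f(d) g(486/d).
(𝟙 * Id)(486) = 1092

Divisors of 486: [1, 2, 3, 6, 9, 18, 27, 54, 81, 162, 243, 486]. For each d | 486:
  d = 1: 𝟙(1) · Id(486/1) = 1 · 486 = 486
  d = 2: 𝟙(2) · Id(486/2) = 1 · 243 = 243
  d = 3: 𝟙(3) · Id(486/3) = 1 · 162 = 162
  d = 6: 𝟙(6) · Id(486/6) = 1 · 81 = 81
  d = 9: 𝟙(9) · Id(486/9) = 1 · 54 = 54
  d = 18: 𝟙(18) · Id(486/18) = 1 · 27 = 27
  d = 27: 𝟙(27) · Id(486/27) = 1 · 18 = 18
  d = 54: 𝟙(54) · Id(486/54) = 1 · 9 = 9
  d = 81: 𝟙(81) · Id(486/81) = 1 · 6 = 6
  d = 162: 𝟙(162) · Id(486/162) = 1 · 3 = 3
  d = 243: 𝟙(243) · Id(486/243) = 1 · 2 = 2
  d = 486: 𝟙(486) · Id(486/486) = 1 · 1 = 1
Summing: (𝟙 * Id)(486) = 486 + 243 + 162 + 81 + 54 + 27 + 18 + 9 + 6 + 3 + 2 + 1 = 1092.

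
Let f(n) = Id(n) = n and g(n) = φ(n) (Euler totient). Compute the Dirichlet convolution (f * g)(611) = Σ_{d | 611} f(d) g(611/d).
(Id * φ)(611) = 2325

Divisors of 611: [1, 13, 47, 611]. For each d | 611:
  d = 1: Id(1) · φ(611/1) = 1 · 552 = 552
  d = 13: Id(13) · φ(611/13) = 13 · 46 = 598
  d = 47: Id(47) · φ(611/47) = 47 · 12 = 564
  d = 611: Id(611) · φ(611/611) = 611 · 1 = 611
Summing: (Id * φ)(611) = 552 + 598 + 564 + 611 = 2325.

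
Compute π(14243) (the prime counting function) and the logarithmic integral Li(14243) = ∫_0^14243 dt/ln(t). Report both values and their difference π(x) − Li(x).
π(14243) = 1673;  Li(14243) ≈ 1697.69;  π(x) − Li(x) ≈ -24.69.

Direct count of primes ≤ 14243 gives π(14243) = 1673. Numerical evaluation of the logarithmic integral gives Li(14243) ≈ 1697.69. The difference π(x) − Li(x) ≈ -24.69 is typically negative for small/moderate x (Li(x) overestimates), though Littlewood's theorem shows this sign changes infinitely often.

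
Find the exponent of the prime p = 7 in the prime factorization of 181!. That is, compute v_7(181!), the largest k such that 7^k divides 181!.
v_7(181!) = 28

Legendre's formula: v_p(n!) = Σ_{k ≥ 1} ⌊n / p^k⌋. For p = 7, n = 181, the terms are:
  ⌊181/7^1⌋ = ⌊181/7⌋ = 25
  ⌊181/7^2⌋ = ⌊181/49⌋ = 3
(the next term ⌊181/7^3⌋ = 0, terminating the sum). Summing: v_7(181!) = 25 + 3 = 28.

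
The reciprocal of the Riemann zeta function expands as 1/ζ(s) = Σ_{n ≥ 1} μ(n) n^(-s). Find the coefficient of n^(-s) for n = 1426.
μ(1426) = -1

Factor n = 1426 = 2 · 23 · 31. μ(n) = 0 if any exponent ≥ 2 (not squarefree); otherwise μ(n) = (−1)^{ω(n)} where ω(n) is the number of distinct prime factors. Applying: μ(1426) = -1.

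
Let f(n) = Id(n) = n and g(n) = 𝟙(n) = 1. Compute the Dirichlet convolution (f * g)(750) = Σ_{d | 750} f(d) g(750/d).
(Id * 𝟙)(750) = 1872

Divisors of 750: [1, 2, 3, 5, 6, 10, 15, 25, 30, 50, 75, 125, 150, 250, 375, 750]. For each d | 750:
  d = 1: Id(1) · 𝟙(750/1) = 1 · 1 = 1
  d = 2: Id(2) · 𝟙(750/2) = 2 · 1 = 2
  d = 3: Id(3) · 𝟙(750/3) = 3 · 1 = 3
  d = 5: Id(5) · 𝟙(750/5) = 5 · 1 = 5
  d = 6: Id(6) · 𝟙(750/6) = 6 · 1 = 6
  d = 10: Id(10) · 𝟙(750/10) = 10 · 1 = 10
  d = 15: Id(15) · 𝟙(750/15) = 15 · 1 = 15
  d = 25: Id(25) · 𝟙(750/25) = 25 · 1 = 25
  d = 30: Id(30) · 𝟙(750/30) = 30 · 1 = 30
  d = 50: Id(50) · 𝟙(750/50) = 50 · 1 = 50
  d = 75: Id(75) · 𝟙(750/75) = 75 · 1 = 75
  d = 125: Id(125) · 𝟙(750/125) = 125 · 1 = 125
  d = 150: Id(150) · 𝟙(750/150) = 150 · 1 = 150
  d = 250: Id(250) · 𝟙(750/250) = 250 · 1 = 250
  d = 375: Id(375) · 𝟙(750/375) = 375 · 1 = 375
  d = 750: Id(750) · 𝟙(750/750) = 750 · 1 = 750
Summing: (Id * 𝟙)(750) = 1 + 2 + 3 + 5 + 6 + 10 + 15 + 25 + 30 + 50 + 75 + 125 + 150 + 250 + 375 + 750 = 1872.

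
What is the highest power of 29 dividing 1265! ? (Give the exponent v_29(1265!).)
v_29(1265!) = 44

Legendre's formula: v_p(n!) = Σ_{k ≥ 1} ⌊n / p^k⌋. For p = 29, n = 1265, the terms are:
  ⌊1265/29^1⌋ = ⌊1265/29⌋ = 43
  ⌊1265/29^2⌋ = ⌊1265/841⌋ = 1
(the next term ⌊1265/29^3⌋ = 0, terminating the sum). Summing: v_29(1265!) = 43 + 1 = 44.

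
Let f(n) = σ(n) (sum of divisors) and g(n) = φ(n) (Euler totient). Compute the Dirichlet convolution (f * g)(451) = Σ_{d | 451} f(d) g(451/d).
(σ * φ)(451) = 1804

Divisors of 451: [1, 11, 41, 451]. For each d | 451:
  d = 1: σ(1) · φ(451/1) = 1 · 400 = 400
  d = 11: σ(11) · φ(451/11) = 12 · 40 = 480
  d = 41: σ(41) · φ(451/41) = 42 · 10 = 420
  d = 451: σ(451) · φ(451/451) = 504 · 1 = 504
Summing: (σ * φ)(451) = 400 + 480 + 420 + 504 = 1804.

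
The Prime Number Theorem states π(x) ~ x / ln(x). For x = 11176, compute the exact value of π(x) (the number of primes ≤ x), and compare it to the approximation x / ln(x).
π(11176) = 1354;  x/ln(x) ≈ 1198.95;  relative error ≈ 11.45%.

Directly count primes up to 11176: π(11176) = 1354. The PNT approximation gives 11176/ln(11176) ≈ 11176/9.32152 ≈ 1198.95. Relative error (π(x) − x/ln(x)) / π(x) ≈ 11.45%; the approximation is known to undercount slightly (Li(x) is a better estimate).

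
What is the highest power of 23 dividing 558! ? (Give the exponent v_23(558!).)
v_23(558!) = 25

Legendre's formula: v_p(n!) = Σ_{k ≥ 1} ⌊n / p^k⌋. For p = 23, n = 558, the terms are:
  ⌊558/23^1⌋ = ⌊558/23⌋ = 24
  ⌊558/23^2⌋ = ⌊558/529⌋ = 1
(the next term ⌊558/23^3⌋ = 0, terminating the sum). Summing: v_23(558!) = 24 + 1 = 25.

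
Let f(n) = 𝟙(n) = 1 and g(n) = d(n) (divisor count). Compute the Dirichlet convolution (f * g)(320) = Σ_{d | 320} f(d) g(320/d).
(𝟙 * d)(320) = 84

Divisors of 320: [1, 2, 4, 5, 8, 10, 16, 20, 32, 40, 64, 80, 160, 320]. For each d | 320:
  d = 1: 𝟙(1) · d(320/1) = 1 · 14 = 14
  d = 2: 𝟙(2) · d(320/2) = 1 · 12 = 12
  d = 4: 𝟙(4) · d(320/4) = 1 · 10 = 10
  d = 5: 𝟙(5) · d(320/5) = 1 · 7 = 7
  d = 8: 𝟙(8) · d(320/8) = 1 · 8 = 8
  d = 10: 𝟙(10) · d(320/10) = 1 · 6 = 6
  d = 16: 𝟙(16) · d(320/16) = 1 · 6 = 6
  d = 20: 𝟙(20) · d(320/20) = 1 · 5 = 5
  d = 32: 𝟙(32) · d(320/32) = 1 · 4 = 4
  d = 40: 𝟙(40) · d(320/40) = 1 · 4 = 4
  d = 64: 𝟙(64) · d(320/64) = 1 · 2 = 2
  d = 80: 𝟙(80) · d(320/80) = 1 · 3 = 3
  d = 160: 𝟙(160) · d(320/160) = 1 · 2 = 2
  d = 320: 𝟙(320) · d(320/320) = 1 · 1 = 1
Summing: (𝟙 * d)(320) = 14 + 12 + 10 + 7 + 8 + 6 + 6 + 5 + 4 + 4 + 2 + 3 + 2 + 1 = 84.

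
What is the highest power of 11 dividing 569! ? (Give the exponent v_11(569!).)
v_11(569!) = 55

Legendre's formula: v_p(n!) = Σ_{k ≥ 1} ⌊n / p^k⌋. For p = 11, n = 569, the terms are:
  ⌊569/11^1⌋ = ⌊569/11⌋ = 51
  ⌊569/11^2⌋ = ⌊569/121⌋ = 4
(the next term ⌊569/11^3⌋ = 0, terminating the sum). Summing: v_11(569!) = 51 + 4 = 55.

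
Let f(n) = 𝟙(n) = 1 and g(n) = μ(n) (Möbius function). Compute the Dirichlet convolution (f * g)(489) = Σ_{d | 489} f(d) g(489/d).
(𝟙 * μ)(489) = 0

Divisors of 489: [1, 3, 163, 489]. For each d | 489:
  d = 1: 𝟙(1) · μ(489/1) = 1 · 1 = 1
  d = 3: 𝟙(3) · μ(489/3) = 1 · -1 = -1
  d = 163: 𝟙(163) · μ(489/163) = 1 · -1 = -1
  d = 489: 𝟙(489) · μ(489/489) = 1 · 1 = 1
Summing: (𝟙 * μ)(489) = 1 + -1 + -1 + 1 = 0.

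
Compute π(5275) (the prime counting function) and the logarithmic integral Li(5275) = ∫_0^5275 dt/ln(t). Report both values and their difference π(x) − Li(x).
π(5275) = 699;  Li(5275) ≈ 716.47;  π(x) − Li(x) ≈ -17.47.

Direct count of primes ≤ 5275 gives π(5275) = 699. Numerical evaluation of the logarithmic integral gives Li(5275) ≈ 716.47. The difference π(x) − Li(x) ≈ -17.47 is typically negative for small/moderate x (Li(x) overestimates), though Littlewood's theorem shows this sign changes infinitely often.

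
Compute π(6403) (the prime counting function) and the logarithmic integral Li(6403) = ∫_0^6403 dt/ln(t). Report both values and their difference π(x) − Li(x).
π(6403) = 834;  Li(6403) ≈ 846.56;  π(x) − Li(x) ≈ -12.56.

Direct count of primes ≤ 6403 gives π(6403) = 834. Numerical evaluation of the logarithmic integral gives Li(6403) ≈ 846.56. The difference π(x) − Li(x) ≈ -12.56 is typically negative for small/moderate x (Li(x) overestimates), though Littlewood's theorem shows this sign changes infinitely often.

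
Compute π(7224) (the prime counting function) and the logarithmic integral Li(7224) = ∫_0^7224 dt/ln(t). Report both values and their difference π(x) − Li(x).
π(7224) = 923;  Li(7224) ≈ 939.59;  π(x) − Li(x) ≈ -16.59.

Direct count of primes ≤ 7224 gives π(7224) = 923. Numerical evaluation of the logarithmic integral gives Li(7224) ≈ 939.59. The difference π(x) − Li(x) ≈ -16.59 is typically negative for small/moderate x (Li(x) overestimates), though Littlewood's theorem shows this sign changes infinitely often.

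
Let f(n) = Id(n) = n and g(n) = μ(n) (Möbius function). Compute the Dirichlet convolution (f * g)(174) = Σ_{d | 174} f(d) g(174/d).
(Id * μ)(174) = 56

Divisors of 174: [1, 2, 3, 6, 29, 58, 87, 174]. For each d | 174:
  d = 1: Id(1) · μ(174/1) = 1 · -1 = -1
  d = 2: Id(2) · μ(174/2) = 2 · 1 = 2
  d = 3: Id(3) · μ(174/3) = 3 · 1 = 3
  d = 6: Id(6) · μ(174/6) = 6 · -1 = -6
  d = 29: Id(29) · μ(174/29) = 29 · 1 = 29
  d = 58: Id(58) · μ(174/58) = 58 · -1 = -58
  d = 87: Id(87) · μ(174/87) = 87 · -1 = -87
  d = 174: Id(174) · μ(174/174) = 174 · 1 = 174
Summing: (Id * μ)(174) = -1 + 2 + 3 + -6 + 29 + -58 + -87 + 174 = 56.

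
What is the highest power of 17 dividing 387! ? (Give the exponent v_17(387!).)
v_17(387!) = 23

Legendre's formula: v_p(n!) = Σ_{k ≥ 1} ⌊n / p^k⌋. For p = 17, n = 387, the terms are:
  ⌊387/17^1⌋ = ⌊387/17⌋ = 22
  ⌊387/17^2⌋ = ⌊387/289⌋ = 1
(the next term ⌊387/17^3⌋ = 0, terminating the sum). Summing: v_17(387!) = 22 + 1 = 23.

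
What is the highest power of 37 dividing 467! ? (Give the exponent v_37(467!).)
v_37(467!) = 12

Legendre's formula: v_p(n!) = Σ_{k ≥ 1} ⌊n / p^k⌋. For p = 37, n = 467, the terms are:
  ⌊467/37^1⌋ = ⌊467/37⌋ = 12
(the next term ⌊467/37^2⌋ = 0, terminating the sum). Summing: v_37(467!) = 12 = 12.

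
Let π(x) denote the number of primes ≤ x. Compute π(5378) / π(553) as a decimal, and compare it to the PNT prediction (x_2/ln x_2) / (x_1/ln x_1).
π(5378)/π(553) = 708/101 ≈ 7.0099;  PNT prediction ≈ 7.1498.

π(553) = 101 and π(5378) = 708, so π(5378)/π(553) ≈ 7.0099. The PNT-predicted ratio is (5378/ln(5378)) / (553/ln(553)) ≈ 7.1498. The two agree to within a few percent, as expected.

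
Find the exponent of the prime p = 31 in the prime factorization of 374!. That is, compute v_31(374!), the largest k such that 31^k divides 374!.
v_31(374!) = 12

Legendre's formula: v_p(n!) = Σ_{k ≥ 1} ⌊n / p^k⌋. For p = 31, n = 374, the terms are:
  ⌊374/31^1⌋ = ⌊374/31⌋ = 12
(the next term ⌊374/31^2⌋ = 0, terminating the sum). Summing: v_31(374!) = 12 = 12.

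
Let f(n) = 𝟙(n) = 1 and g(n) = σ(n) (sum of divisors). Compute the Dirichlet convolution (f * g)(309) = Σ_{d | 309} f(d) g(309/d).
(𝟙 * σ)(309) = 525

Divisors of 309: [1, 3, 103, 309]. For each d | 309:
  d = 1: 𝟙(1) · σ(309/1) = 1 · 416 = 416
  d = 3: 𝟙(3) · σ(309/3) = 1 · 104 = 104
  d = 103: 𝟙(103) · σ(309/103) = 1 · 4 = 4
  d = 309: 𝟙(309) · σ(309/309) = 1 · 1 = 1
Summing: (𝟙 * σ)(309) = 416 + 104 + 4 + 1 = 525.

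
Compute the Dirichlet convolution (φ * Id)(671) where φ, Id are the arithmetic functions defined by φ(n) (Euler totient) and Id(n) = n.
(φ * Id)(671) = 2541

Divisors of 671: [1, 11, 61, 671]. For each d | 671:
  d = 1: φ(1) · Id(671/1) = 1 · 671 = 671
  d = 11: φ(11) · Id(671/11) = 10 · 61 = 610
  d = 61: φ(61) · Id(671/61) = 60 · 11 = 660
  d = 671: φ(671) · Id(671/671) = 600 · 1 = 600
Summing: (φ * Id)(671) = 671 + 610 + 660 + 600 = 2541.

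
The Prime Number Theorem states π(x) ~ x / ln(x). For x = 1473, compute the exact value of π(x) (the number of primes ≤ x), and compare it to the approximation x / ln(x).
π(1473) = 233;  x/ln(x) ≈ 201.92;  relative error ≈ 13.34%.

Directly count primes up to 1473: π(1473) = 233. The PNT approximation gives 1473/ln(1473) ≈ 1473/7.29506 ≈ 201.92. Relative error (π(x) − x/ln(x)) / π(x) ≈ 13.34%; the approximation is known to undercount slightly (Li(x) is a better estimate).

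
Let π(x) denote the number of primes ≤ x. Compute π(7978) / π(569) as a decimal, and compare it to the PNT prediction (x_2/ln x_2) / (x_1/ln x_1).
π(7978)/π(569) = 1006/104 ≈ 9.6731;  PNT prediction ≈ 9.9002.

π(569) = 104 and π(7978) = 1006, so π(7978)/π(569) ≈ 9.6731. The PNT-predicted ratio is (7978/ln(7978)) / (569/ln(569)) ≈ 9.9002. The two agree to within a few percent, as expected.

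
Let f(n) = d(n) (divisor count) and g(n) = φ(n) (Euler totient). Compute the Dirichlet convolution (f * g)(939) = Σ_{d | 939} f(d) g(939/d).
(d * φ)(939) = 1256

Divisors of 939: [1, 3, 313, 939]. For each d | 939:
  d = 1: d(1) · φ(939/1) = 1 · 624 = 624
  d = 3: d(3) · φ(939/3) = 2 · 312 = 624
  d = 313: d(313) · φ(939/313) = 2 · 2 = 4
  d = 939: d(939) · φ(939/939) = 4 · 1 = 4
Summing: (d * φ)(939) = 624 + 624 + 4 + 4 = 1256.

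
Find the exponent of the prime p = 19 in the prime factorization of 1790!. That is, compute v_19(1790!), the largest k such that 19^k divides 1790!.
v_19(1790!) = 98

Legendre's formula: v_p(n!) = Σ_{k ≥ 1} ⌊n / p^k⌋. For p = 19, n = 1790, the terms are:
  ⌊1790/19^1⌋ = ⌊1790/19⌋ = 94
  ⌊1790/19^2⌋ = ⌊1790/361⌋ = 4
(the next term ⌊1790/19^3⌋ = 0, terminating the sum). Summing: v_19(1790!) = 94 + 4 = 98.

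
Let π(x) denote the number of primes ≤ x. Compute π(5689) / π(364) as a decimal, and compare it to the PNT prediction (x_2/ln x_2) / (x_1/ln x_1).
π(5689)/π(364) = 749/72 ≈ 10.4028;  PNT prediction ≈ 10.6598.

π(364) = 72 and π(5689) = 749, so π(5689)/π(364) ≈ 10.4028. The PNT-predicted ratio is (5689/ln(5689)) / (364/ln(364)) ≈ 10.6598. The two agree to within a few percent, as expected.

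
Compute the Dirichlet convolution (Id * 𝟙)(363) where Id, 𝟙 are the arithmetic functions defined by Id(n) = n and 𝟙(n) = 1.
(Id * 𝟙)(363) = 532

Divisors of 363: [1, 3, 11, 33, 121, 363]. For each d | 363:
  d = 1: Id(1) · 𝟙(363/1) = 1 · 1 = 1
  d = 3: Id(3) · 𝟙(363/3) = 3 · 1 = 3
  d = 11: Id(11) · 𝟙(363/11) = 11 · 1 = 11
  d = 33: Id(33) · 𝟙(363/33) = 33 · 1 = 33
  d = 121: Id(121) · 𝟙(363/121) = 121 · 1 = 121
  d = 363: Id(363) · 𝟙(363/363) = 363 · 1 = 363
Summing: (Id * 𝟙)(363) = 1 + 3 + 11 + 33 + 121 + 363 = 532.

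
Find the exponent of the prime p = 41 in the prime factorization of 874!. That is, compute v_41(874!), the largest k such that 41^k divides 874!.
v_41(874!) = 21

Legendre's formula: v_p(n!) = Σ_{k ≥ 1} ⌊n / p^k⌋. For p = 41, n = 874, the terms are:
  ⌊874/41^1⌋ = ⌊874/41⌋ = 21
(the next term ⌊874/41^2⌋ = 0, terminating the sum). Summing: v_41(874!) = 21 = 21.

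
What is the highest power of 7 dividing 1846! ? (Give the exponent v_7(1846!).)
v_7(1846!) = 305

Legendre's formula: v_p(n!) = Σ_{k ≥ 1} ⌊n / p^k⌋. For p = 7, n = 1846, the terms are:
  ⌊1846/7^1⌋ = ⌊1846/7⌋ = 263
  ⌊1846/7^2⌋ = ⌊1846/49⌋ = 37
  ⌊1846/7^3⌋ = ⌊1846/343⌋ = 5
(the next term ⌊1846/7^4⌋ = 0, terminating the sum). Summing: v_7(1846!) = 263 + 37 + 5 = 305.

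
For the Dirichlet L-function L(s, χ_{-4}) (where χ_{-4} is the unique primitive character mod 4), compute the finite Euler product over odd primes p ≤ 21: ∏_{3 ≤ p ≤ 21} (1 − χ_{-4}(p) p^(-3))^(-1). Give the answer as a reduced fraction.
∏ = 2463517706231725/2542314678779904

The odd primes p ≤ 21 are [3, 5, 7, 11, 13, 17, 19]. For each, χ(p) = 1 if p ≡ 1 mod 4, χ(p) = −1 if p ≡ 3 mod 4. Taking (1 − χ(p)/p^3)^(-1) = p^3/(p^3 − χ(p)): (1 − (-1)/3^3)^(-1) · (1 − (1)/5^3)^(-1) · (1 − (-1)/7^3)^(-1) · (1 − (-1)/11^3)^(-1) · (1 − (1)/13^3)^(-1) · (1 − (1)/17^3)^(-1) · (1 − (-1)/19^3)^(-1) = 2463517706231725/2542314678779904.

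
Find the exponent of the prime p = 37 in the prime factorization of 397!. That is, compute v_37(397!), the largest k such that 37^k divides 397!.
v_37(397!) = 10

Legendre's formula: v_p(n!) = Σ_{k ≥ 1} ⌊n / p^k⌋. For p = 37, n = 397, the terms are:
  ⌊397/37^1⌋ = ⌊397/37⌋ = 10
(the next term ⌊397/37^2⌋ = 0, terminating the sum). Summing: v_37(397!) = 10 = 10.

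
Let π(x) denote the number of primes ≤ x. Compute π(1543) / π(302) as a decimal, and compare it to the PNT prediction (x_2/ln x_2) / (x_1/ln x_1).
π(1543)/π(302) = 243/62 ≈ 3.9194;  PNT prediction ≈ 3.9741.

π(302) = 62 and π(1543) = 243, so π(1543)/π(302) ≈ 3.9194. The PNT-predicted ratio is (1543/ln(1543)) / (302/ln(302)) ≈ 3.9741. The two agree to within a few percent, as expected.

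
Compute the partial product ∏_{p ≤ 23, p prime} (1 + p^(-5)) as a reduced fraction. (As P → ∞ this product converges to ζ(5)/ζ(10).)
∏ = 2612085852729079932096672771072/2521568243390149185231442932125

The primes p ≤ 23 are [2, 3, 5, 7, 11, 13, 17, 19, 23]. For each, (1 + 1/p^5) = (p^5 + 1)/p^5. Multiplying these fractions over p ∈ [2, 3, 5, 7, 11, 13, 17, 19, 23] gives 2612085852729079932096672771072/2521568243390149185231442932125. (In the limit P → ∞ this tends to ζ(5)/ζ(10).)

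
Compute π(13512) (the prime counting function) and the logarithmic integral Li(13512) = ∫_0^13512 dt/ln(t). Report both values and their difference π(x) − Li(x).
π(13512) = 1600;  Li(13512) ≈ 1621.05;  π(x) − Li(x) ≈ -21.05.

Direct count of primes ≤ 13512 gives π(13512) = 1600. Numerical evaluation of the logarithmic integral gives Li(13512) ≈ 1621.05. The difference π(x) − Li(x) ≈ -21.05 is typically negative for small/moderate x (Li(x) overestimates), though Littlewood's theorem shows this sign changes infinitely often.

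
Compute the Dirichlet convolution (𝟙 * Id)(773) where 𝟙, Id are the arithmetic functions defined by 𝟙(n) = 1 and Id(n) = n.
(𝟙 * Id)(773) = 774

Divisors of 773: [1, 773]. For each d | 773:
  d = 1: 𝟙(1) · Id(773/1) = 1 · 773 = 773
  d = 773: 𝟙(773) · Id(773/773) = 1 · 1 = 1
Summing: (𝟙 * Id)(773) = 773 + 1 = 774.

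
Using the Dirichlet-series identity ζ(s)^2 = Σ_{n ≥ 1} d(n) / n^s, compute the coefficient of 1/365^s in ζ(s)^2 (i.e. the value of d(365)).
d(365) = 4

ζ(s)^2 = (Σ 1/m^s)(Σ 1/k^s). The coefficient of 1/n^s in the product is the number of ordered pairs (m, k) with mk = n, which equals d(n). For n = 365, divisors are [1, 5, 73, 365], so d(365) = 4.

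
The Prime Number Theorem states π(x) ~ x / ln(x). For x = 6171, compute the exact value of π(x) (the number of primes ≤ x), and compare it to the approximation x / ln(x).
π(6171) = 803;  x/ln(x) ≈ 707.07;  relative error ≈ 11.95%.

Directly count primes up to 6171: π(6171) = 803. The PNT approximation gives 6171/ln(6171) ≈ 6171/8.72762 ≈ 707.07. Relative error (π(x) − x/ln(x)) / π(x) ≈ 11.95%; the approximation is known to undercount slightly (Li(x) is a better estimate).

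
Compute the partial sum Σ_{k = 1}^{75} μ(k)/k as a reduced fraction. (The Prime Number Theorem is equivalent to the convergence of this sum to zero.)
Σ μ(k)/k = -7431196043498463691814948/581852579989271773580304621

Values of μ(k) for 1 ≤ k ≤ 75: μ(1) = 1, μ(2) = -1, μ(3) = -1, μ(5) = -1, μ(6) = 1, μ(7) = -1, μ(10) = 1, μ(11) = -1, μ(13) = -1, μ(14) = 1, μ(15) = 1, μ(17) = -1, μ(19) = -1, μ(21) = 1, μ(22) = 1, μ(23) = -1, μ(26) = 1, μ(29) = -1, μ(30) = -1, μ(31) = -1, μ(33) = 1, μ(34) = 1, μ(35) = 1, μ(37) = -1, μ(38) = 1, μ(39) = 1, μ(41) = -1, μ(42) = -1, μ(43) = -1, μ(46) = 1, μ(47) = -1, μ(51) = 1, μ(53) = -1, μ(55) = 1, μ(57) = 1, μ(58) = 1, μ(59) = -1, μ(61) = -1, μ(62) = 1, μ(65) = 1, μ(66) = -1, μ(67) = -1, μ(69) = 1, μ(70) = -1, μ(71) = -1, μ(73) = -1, μ(74) = 1, with μ = 0 on non-squarefree integers. Summing μ(k)/k for k where μ(k) ≠ 0 gives -7431196043498463691814948/581852579989271773580304621 ≈ -0.0128. (PNT ⟺ this sum → 0 as n → ∞.)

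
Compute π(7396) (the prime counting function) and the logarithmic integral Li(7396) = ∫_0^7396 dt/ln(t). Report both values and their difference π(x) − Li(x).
π(7396) = 939;  Li(7396) ≈ 958.92;  π(x) − Li(x) ≈ -19.92.

Direct count of primes ≤ 7396 gives π(7396) = 939. Numerical evaluation of the logarithmic integral gives Li(7396) ≈ 958.92. The difference π(x) − Li(x) ≈ -19.92 is typically negative for small/moderate x (Li(x) overestimates), though Littlewood's theorem shows this sign changes infinitely often.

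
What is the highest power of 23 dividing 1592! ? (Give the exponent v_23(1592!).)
v_23(1592!) = 72

Legendre's formula: v_p(n!) = Σ_{k ≥ 1} ⌊n / p^k⌋. For p = 23, n = 1592, the terms are:
  ⌊1592/23^1⌋ = ⌊1592/23⌋ = 69
  ⌊1592/23^2⌋ = ⌊1592/529⌋ = 3
(the next term ⌊1592/23^3⌋ = 0, terminating the sum). Summing: v_23(1592!) = 69 + 3 = 72.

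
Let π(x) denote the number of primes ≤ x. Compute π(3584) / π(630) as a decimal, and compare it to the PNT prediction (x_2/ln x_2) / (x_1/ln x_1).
π(3584)/π(630) = 502/114 ≈ 4.4035;  PNT prediction ≈ 4.4804.

π(630) = 114 and π(3584) = 502, so π(3584)/π(630) ≈ 4.4035. The PNT-predicted ratio is (3584/ln(3584)) / (630/ln(630)) ≈ 4.4804. The two agree to within a few percent, as expected.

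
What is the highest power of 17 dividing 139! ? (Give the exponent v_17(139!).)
v_17(139!) = 8

Legendre's formula: v_p(n!) = Σ_{k ≥ 1} ⌊n / p^k⌋. For p = 17, n = 139, the terms are:
  ⌊139/17^1⌋ = ⌊139/17⌋ = 8
(the next term ⌊139/17^2⌋ = 0, terminating the sum). Summing: v_17(139!) = 8 = 8.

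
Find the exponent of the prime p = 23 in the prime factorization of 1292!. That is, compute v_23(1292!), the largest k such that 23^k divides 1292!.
v_23(1292!) = 58

Legendre's formula: v_p(n!) = Σ_{k ≥ 1} ⌊n / p^k⌋. For p = 23, n = 1292, the terms are:
  ⌊1292/23^1⌋ = ⌊1292/23⌋ = 56
  ⌊1292/23^2⌋ = ⌊1292/529⌋ = 2
(the next term ⌊1292/23^3⌋ = 0, terminating the sum). Summing: v_23(1292!) = 56 + 2 = 58.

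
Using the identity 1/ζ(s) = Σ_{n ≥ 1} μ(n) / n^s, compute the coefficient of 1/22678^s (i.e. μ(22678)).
μ(22678) = 1

Factor n = 22678 = 2 · 17 · 23 · 29. μ(n) = 0 if any exponent ≥ 2 (not squarefree); otherwise μ(n) = (−1)^{ω(n)} where ω(n) is the number of distinct prime factors. Applying: μ(22678) = 1.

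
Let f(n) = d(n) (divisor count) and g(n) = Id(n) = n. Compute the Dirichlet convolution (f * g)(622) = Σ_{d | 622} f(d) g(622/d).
(d * Id)(622) = 1252

Divisors of 622: [1, 2, 311, 622]. For each d | 622:
  d = 1: d(1) · Id(622/1) = 1 · 622 = 622
  d = 2: d(2) · Id(622/2) = 2 · 311 = 622
  d = 311: d(311) · Id(622/311) = 2 · 2 = 4
  d = 622: d(622) · Id(622/622) = 4 · 1 = 4
Summing: (d * Id)(622) = 622 + 622 + 4 + 4 = 1252.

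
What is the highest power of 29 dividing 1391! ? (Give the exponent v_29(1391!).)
v_29(1391!) = 48

Legendre's formula: v_p(n!) = Σ_{k ≥ 1} ⌊n / p^k⌋. For p = 29, n = 1391, the terms are:
  ⌊1391/29^1⌋ = ⌊1391/29⌋ = 47
  ⌊1391/29^2⌋ = ⌊1391/841⌋ = 1
(the next term ⌊1391/29^3⌋ = 0, terminating the sum). Summing: v_29(1391!) = 47 + 1 = 48.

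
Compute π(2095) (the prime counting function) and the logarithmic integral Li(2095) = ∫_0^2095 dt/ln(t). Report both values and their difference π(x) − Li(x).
π(2095) = 316;  Li(2095) ≈ 327.27;  π(x) − Li(x) ≈ -11.27.

Direct count of primes ≤ 2095 gives π(2095) = 316. Numerical evaluation of the logarithmic integral gives Li(2095) ≈ 327.27. The difference π(x) − Li(x) ≈ -11.27 is typically negative for small/moderate x (Li(x) overestimates), though Littlewood's theorem shows this sign changes infinitely often.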